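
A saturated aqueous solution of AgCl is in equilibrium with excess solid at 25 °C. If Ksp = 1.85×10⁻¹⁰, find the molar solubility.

AgCl(s) ⇌ Ag⁺(aq) + Cl⁻(aq)
Let s be the molar solubility. Then [Ag⁺] = s and [Cl⁻] = s.
Ksp = [Ag⁺][Cl⁻] = s · s = s^2
s^2 = 1.85×10⁻¹⁰
s = 1.36×10⁻⁵ mol/L

1.36×10⁻⁵ M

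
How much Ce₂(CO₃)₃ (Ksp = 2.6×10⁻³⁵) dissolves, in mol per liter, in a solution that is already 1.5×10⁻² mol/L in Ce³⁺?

Ce₂(CO₃)₃(s) ⇌ 2 Ce³⁺(aq) + 3 CO₃²⁻(aq)
Let s be the solubility of Ce₂(CO₃)₃ here. The common ion gives [Ce³⁺] ≈ 1.5×10⁻² mol/L, and [CO₃²⁻] = 3s.
Ksp = [Ce³⁺]^2[CO₃²⁻]^3 = (1.5×10⁻²)^2(3s)^3
(3s)^3 = 2.6×10⁻³⁵ / (1.5×10⁻²)^2 = 1.2×10⁻³¹
s = 1.6×10⁻¹¹ mol/L

1.6×10⁻¹¹ M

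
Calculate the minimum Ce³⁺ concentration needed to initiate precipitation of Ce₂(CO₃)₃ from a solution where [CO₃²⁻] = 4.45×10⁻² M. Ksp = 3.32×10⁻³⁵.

6.14×10⁻¹⁶ M

Precipitation begins when Q = Ksp.
Ce₂(CO₃)₃(s) ⇌ 2 Ce³⁺(aq) + 3 CO₃²⁻(aq)
Ksp = [Ce³⁺]^2[CO₃²⁻]^3 = [Ce³⁺]^2(4.45×10⁻²)^3
[Ce³⁺]^2 = 3.32×10⁻³⁵ / (4.45×10⁻²)^3 = 3.77×10⁻³¹
[Ce³⁺] = 6.14×10⁻¹⁶ M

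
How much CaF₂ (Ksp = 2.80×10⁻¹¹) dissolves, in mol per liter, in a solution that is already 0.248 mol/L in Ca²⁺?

5.31×10⁻⁶ M

CaF₂(s) ⇌ Ca²⁺(aq) + 2 F⁻(aq)
Ca²⁺ is already present at 0.248 mol/L. If s mol/L of CaF₂ dissolves, [F⁻] = 2s while [Ca²⁺] ≈ 0.248 mol/L.
Ksp = [Ca²⁺][F⁻]^2 = (0.248)(2s)^2
(2s)^2 = 2.80×10⁻¹¹ / (0.248) = 1.13×10⁻¹⁰
s = 5.31×10⁻⁶ mol/L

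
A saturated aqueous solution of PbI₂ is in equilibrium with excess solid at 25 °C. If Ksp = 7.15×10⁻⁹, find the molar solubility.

PbI₂(s) ⇌ Pb²⁺(aq) + 2 I⁻(aq)
With molar solubility s: [Pb²⁺] = s, [I⁻] = 2s.
Ksp = [Pb²⁺][I⁻]^2 = s · (2s)^2 = 4s^3
4s^3 = 7.15×10⁻⁹  ⇒  s^3 = 1.79×10⁻⁹
s = 1.21×10⁻³ mol/L

1.21×10⁻³ M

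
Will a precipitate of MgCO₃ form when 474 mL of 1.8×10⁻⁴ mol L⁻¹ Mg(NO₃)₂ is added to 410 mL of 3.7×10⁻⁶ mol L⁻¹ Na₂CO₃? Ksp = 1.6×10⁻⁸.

No

Total volume after mixing = 474 + 410 = 884 mL.
[Mg²⁺] = (1.8×10⁻⁴)(474)/884 = 9.7×10⁻⁵ mol L⁻¹
[CO₃²⁻] = (3.7×10⁻⁶)(410)/884 = 1.7×10⁻⁶ mol L⁻¹
Q = [Mg²⁺][CO₃²⁻] = 1.7×10⁻¹⁰
Q = 1.7×10⁻¹⁰ < Ksp = 1.6×10⁻⁸, so the solution is unsaturated and no precipitate forms.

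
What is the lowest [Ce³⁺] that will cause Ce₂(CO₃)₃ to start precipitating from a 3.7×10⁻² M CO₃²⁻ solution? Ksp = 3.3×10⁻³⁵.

8.1×10⁻¹⁶ M

The threshold for precipitation is Q = Ksp.
Ce₂(CO₃)₃(s) ⇌ 2 Ce³⁺(aq) + 3 CO₃²⁻(aq)
Ksp = [Ce³⁺]^2[CO₃²⁻]^3 = [Ce³⁺]^2(3.7×10⁻²)^3
[Ce³⁺]^2 = 3.3×10⁻³⁵ / (3.7×10⁻²)^3 = 6.5×10⁻³¹
[Ce³⁺] = 8.1×10⁻¹⁶ M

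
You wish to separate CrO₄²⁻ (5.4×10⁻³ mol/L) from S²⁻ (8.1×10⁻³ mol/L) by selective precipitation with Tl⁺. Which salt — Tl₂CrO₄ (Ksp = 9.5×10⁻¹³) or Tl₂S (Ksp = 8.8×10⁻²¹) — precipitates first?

Tl₂S

Precipitation begins when Q = Ksp.
For Tl₂CrO₄: [Tl⁺] = (Ksp/[CrO₄²⁻])^(1/2) = 1.3×10⁻⁵ mol/L
For Tl₂S: [Tl⁺] = (Ksp/[S²⁻])^(1/2) = 1.0×10⁻⁹ mol/L
The smaller threshold [Tl⁺] is reached first, so Tl₂S precipitates first.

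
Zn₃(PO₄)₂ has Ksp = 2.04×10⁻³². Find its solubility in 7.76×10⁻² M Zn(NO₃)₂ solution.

3.30×10⁻¹⁵ M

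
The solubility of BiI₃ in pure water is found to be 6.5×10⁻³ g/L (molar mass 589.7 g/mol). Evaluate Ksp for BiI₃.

Molar solubility s = (6.5×10⁻³ g/L) / (589.7 g/mol) = 1.102×10⁻⁵ mol/L
BiI₃(s) ⇌ Bi³⁺(aq) + 3 I⁻(aq)
For each mole of BiI₃ that dissolves per liter, [Bi³⁺] = s and [I⁻] = 3s; let s denote this solubility.
Ksp = [Bi³⁺][I⁻]^3 = s · (3s)^3 = 27s^4
Ksp = 27 × (1.102×10⁻⁵)^4 = 4.0×10⁻¹⁹

Ksp = 4.0×10⁻¹⁹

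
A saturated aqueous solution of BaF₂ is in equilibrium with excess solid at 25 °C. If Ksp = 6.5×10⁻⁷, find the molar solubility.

BaF₂(s) ⇌ Ba²⁺(aq) + 2 F⁻(aq)
With molar solubility s: [Ba²⁺] = s, [F⁻] = 2s.
Ksp = [Ba²⁺][F⁻]^2 = s · (2s)^2 = 4s^3
4s^3 = 6.5×10⁻⁷  ⇒  s^3 = 1.6×10⁻⁷
Taking the 3rd root, s = 5.5×10⁻³ mol/L.

5.5×10⁻³ M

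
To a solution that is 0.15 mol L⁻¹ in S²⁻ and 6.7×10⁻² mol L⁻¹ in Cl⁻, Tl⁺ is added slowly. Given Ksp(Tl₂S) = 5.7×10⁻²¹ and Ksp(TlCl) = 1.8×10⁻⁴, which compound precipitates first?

Each salt precipitates once Q = Ksp for that salt.
For Tl₂S: [Tl⁺] = (Ksp/[S²⁻])^(1/2) = 1.9×10⁻¹⁰ mol L⁻¹
For TlCl: [Tl⁺] = (Ksp/[Cl⁻]) = 2.7×10⁻³ mol L⁻¹
Since Tl₂S needs less Tl⁺ to reach saturation, it precipitates first.

Tl₂S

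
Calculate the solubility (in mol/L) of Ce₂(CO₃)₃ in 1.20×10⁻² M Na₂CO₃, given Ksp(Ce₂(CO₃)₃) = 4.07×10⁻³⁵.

Ce₂(CO₃)₃(s) ⇌ 2 Ce³⁺(aq) + 3 CO₃²⁻(aq)
CO₃²⁻ is already present at 1.20×10⁻² M. If s mol/L of Ce₂(CO₃)₃ dissolves, [Ce³⁺] = 2s while [CO₃²⁻] ≈ 1.20×10⁻² M.
Ksp = [Ce³⁺]^2[CO₃²⁻]^3 = (2s)^2(1.20×10⁻²)^3
(2s)^2 = 4.07×10⁻³⁵ / (1.20×10⁻²)^3 = 2.36×10⁻²⁹
s = 2.43×10⁻¹⁵ M

2.43×10⁻¹⁵ M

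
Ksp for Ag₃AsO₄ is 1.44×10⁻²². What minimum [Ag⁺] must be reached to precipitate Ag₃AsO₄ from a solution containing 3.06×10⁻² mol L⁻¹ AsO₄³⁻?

The threshold for precipitation is Q = Ksp.
Ag₃AsO₄(s) ⇌ 3 Ag⁺(aq) + AsO₄³⁻(aq)
Ksp = [Ag⁺]^3[AsO₄³⁻] = [Ag⁺]^3(3.06×10⁻²)
[Ag⁺]^3 = 1.44×10⁻²² / (3.06×10⁻²) = 4.71×10⁻²¹
[Ag⁺] = 1.68×10⁻⁷ mol L⁻¹

1.68×10⁻⁷ M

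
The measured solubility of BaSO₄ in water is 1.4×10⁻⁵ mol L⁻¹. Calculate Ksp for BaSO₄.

BaSO₄(s) ⇌ Ba²⁺(aq) + SO₄²⁻(aq)
Let s be the molar solubility. Then [Ba²⁺] = s and [SO₄²⁻] = s.
Ksp = [Ba²⁺][SO₄²⁻] = s · s = s^2
Ksp = (1.4×10⁻⁵)^2 = 2.0×10⁻¹⁰

Ksp = 2.0×10⁻¹⁰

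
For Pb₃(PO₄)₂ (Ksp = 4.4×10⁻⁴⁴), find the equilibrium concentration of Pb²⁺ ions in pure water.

2.5×10⁻⁹ M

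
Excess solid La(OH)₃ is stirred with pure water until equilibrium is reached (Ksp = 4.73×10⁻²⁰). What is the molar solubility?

La(OH)₃(s) ⇌ La³⁺(aq) + 3 OH⁻(aq)
For each mole of La(OH)₃ that dissolves per liter, [La³⁺] = s and [OH⁻] = 3s; let s denote this solubility.
Ksp = [La³⁺][OH⁻]^3 = s · (3s)^3 = 27s^4
27s^4 = 4.73×10⁻²⁰  ⇒  s^4 = 1.75×10⁻²¹
Taking the 4th root, s = 6.47×10⁻⁶ M.

6.47×10⁻⁶ M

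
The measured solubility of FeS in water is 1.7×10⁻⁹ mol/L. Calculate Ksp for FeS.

Ksp = 2.9×10⁻¹⁸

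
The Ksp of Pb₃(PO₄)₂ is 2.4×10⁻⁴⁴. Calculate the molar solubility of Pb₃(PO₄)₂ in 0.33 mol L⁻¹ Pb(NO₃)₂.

4.1×10⁻²² M

Pb₃(PO₄)₂(s) ⇌ 3 Pb²⁺(aq) + 2 PO₄³⁻(aq)
Pb²⁺ is already present at 0.33 mol L⁻¹. If s mol/L of Pb₃(PO₄)₂ dissolves, [PO₄³⁻] = 2s while [Pb²⁺] ≈ 0.33 mol L⁻¹.
Ksp = [Pb²⁺]^3[PO₄³⁻]^2 = (0.33)^3(2s)^2
(2s)^2 = 2.4×10⁻⁴⁴ / (0.33)^3 = 6.7×10⁻⁴³
s = 4.1×10⁻²² mol L⁻¹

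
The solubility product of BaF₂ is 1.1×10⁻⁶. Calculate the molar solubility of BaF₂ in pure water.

BaF₂(s) ⇌ Ba²⁺(aq) + 2 F⁻(aq)
With molar solubility s: [Ba²⁺] = s, [F⁻] = 2s.
Ksp = [Ba²⁺][F⁻]^2 = s · (2s)^2 = 4s^3
4s^3 = 1.1×10⁻⁶  ⇒  s^3 = 2.8×10⁻⁷
s = (2.8×10⁻⁷)^(1/3) = 6.5×10⁻³ M

6.5×10⁻³ M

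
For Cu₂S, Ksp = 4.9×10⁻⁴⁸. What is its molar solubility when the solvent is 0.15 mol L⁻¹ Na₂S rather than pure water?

Cu₂S(s) ⇌ 2 Cu⁺(aq) + S²⁻(aq)
S²⁻ is already present at 0.15 mol L⁻¹. If s mol/L of Cu₂S dissolves, [Cu⁺] = 2s while [S²⁻] ≈ 0.15 mol L⁻¹.
Ksp = [Cu⁺]^2[S²⁻] = (2s)^2(0.15)
(2s)^2 = 4.9×10⁻⁴⁸ / (0.15) = 3.3×10⁻⁴⁷
s = 2.9×10⁻²⁴ mol L⁻¹

2.9×10⁻²⁴ M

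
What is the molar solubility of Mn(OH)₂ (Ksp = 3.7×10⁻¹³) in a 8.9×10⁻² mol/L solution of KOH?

4.7×10⁻¹¹ M

Mn(OH)₂(s) ⇌ Mn²⁺(aq) + 2 OH⁻(aq)
Let s be the solubility of Mn(OH)₂ here. The common ion gives [OH⁻] ≈ 8.9×10⁻² mol/L, and [Mn²⁺] = s.
Ksp = [Mn²⁺][OH⁻]^2 = s(8.9×10⁻²)^2
s = 3.7×10⁻¹³ / (8.9×10⁻²)^2 = 4.7×10⁻¹¹
s = 4.7×10⁻¹¹ mol/L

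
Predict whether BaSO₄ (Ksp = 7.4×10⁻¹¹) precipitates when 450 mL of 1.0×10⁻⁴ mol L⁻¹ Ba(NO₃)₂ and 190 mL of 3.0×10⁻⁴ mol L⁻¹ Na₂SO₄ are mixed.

Yes

Total volume after mixing = 450 + 190 = 640 mL.
[Ba²⁺] = (1.0×10⁻⁴)(450)/640 = 7.0×10⁻⁵ mol L⁻¹
[SO₄²⁻] = (3.0×10⁻⁴)(190)/640 = 8.9×10⁻⁵ mol L⁻¹
Q = [Ba²⁺][SO₄²⁻] = 6.3×10⁻⁹
Q = 6.3×10⁻⁹ > Ksp = 7.4×10⁻¹¹, so the solution is supersaturated and BaSO₄ precipitates.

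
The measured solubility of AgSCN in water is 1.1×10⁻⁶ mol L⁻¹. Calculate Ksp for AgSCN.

AgSCN(s) ⇌ Ag⁺(aq) + SCN⁻(aq)
With molar solubility s: [Ag⁺] = s, [SCN⁻] = s.
Ksp = [Ag⁺][SCN⁻] = s · s = s^2
Ksp = (1.1×10⁻⁶)^2 = 1.2×10⁻¹²

Ksp = 1.2×10⁻¹²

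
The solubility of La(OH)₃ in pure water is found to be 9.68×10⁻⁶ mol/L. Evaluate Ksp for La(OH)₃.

La(OH)₃(s) ⇌ La³⁺(aq) + 3 OH⁻(aq)
With molar solubility s: [La³⁺] = s, [OH⁻] = 3s.
Ksp = [La³⁺][OH⁻]^3 = s · (3s)^3 = 27s^4
Ksp = 27 × (9.68×10⁻⁶)^4 = 2.37×10⁻¹⁹

Ksp = 2.37×10⁻¹⁹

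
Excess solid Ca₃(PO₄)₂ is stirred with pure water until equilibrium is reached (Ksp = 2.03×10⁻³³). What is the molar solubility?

Ca₃(PO₄)₂(s) ⇌ 3 Ca²⁺(aq) + 2 PO₄³⁻(aq)
Let s be the molar solubility. Then [Ca²⁺] = 3s and [PO₄³⁻] = 2s.
Ksp = [Ca²⁺]^3[PO₄³⁻]^2 = (3s)^3 · (2s)^2 = 108s^5
108s^5 = 2.03×10⁻³³  ⇒  s^5 = 1.88×10⁻³⁵
Taking the 5th root, s = 1.13×10⁻⁷ mol L⁻¹.

1.13×10⁻⁷ M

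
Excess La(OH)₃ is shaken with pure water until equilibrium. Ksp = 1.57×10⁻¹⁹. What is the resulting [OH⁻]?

2.62×10⁻⁵ M

La(OH)₃(s) ⇌ La³⁺(aq) + 3 OH⁻(aq)
If s mol/L of La(OH)₃ dissolves, [La³⁺] = s and [OH⁻] = 3s.
Ksp = [La³⁺][OH⁻]^3 = s · (3s)^3 = 27s^4 = 1.57×10⁻¹⁹
s = 8.73×10⁻⁶ mol L⁻¹
[OH⁻] = 3s = 2.62×10⁻⁵ mol L⁻¹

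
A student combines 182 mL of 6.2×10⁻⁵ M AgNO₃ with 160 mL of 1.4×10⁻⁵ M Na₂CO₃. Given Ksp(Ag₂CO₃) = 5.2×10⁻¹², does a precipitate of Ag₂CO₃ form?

No

The combined volume is 342 mL.
[Ag⁺] = (6.2×10⁻⁵)(182)/342 = 3.3×10⁻⁵ M
[CO₃²⁻] = (1.4×10⁻⁵)(160)/342 = 6.5×10⁻⁶ M
Q = [Ag⁺]^2[CO₃²⁻] = 7.1×10⁻¹⁵
Q = 7.1×10⁻¹⁵ < Ksp = 5.2×10⁻¹², so the solution is unsaturated and no precipitate forms.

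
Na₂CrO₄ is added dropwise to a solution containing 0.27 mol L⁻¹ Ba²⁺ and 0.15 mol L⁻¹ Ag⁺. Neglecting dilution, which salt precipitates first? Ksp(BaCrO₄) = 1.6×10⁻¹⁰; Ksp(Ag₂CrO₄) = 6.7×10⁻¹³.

Ag₂CrO₄

Precipitation begins when Q = Ksp.
For BaCrO₄: [CrO₄²⁻] = (Ksp/[Ba²⁺]) = 5.9×10⁻¹⁰ mol L⁻¹
For Ag₂CrO₄: [CrO₄²⁻] = (Ksp/[Ag⁺]^2) = 3.0×10⁻¹¹ mol L⁻¹
The smaller threshold [CrO₄²⁻] is reached first, so Ag₂CrO₄ precipitates first.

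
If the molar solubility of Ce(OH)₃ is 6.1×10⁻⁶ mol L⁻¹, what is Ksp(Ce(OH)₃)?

Ksp = 3.7×10⁻²⁰

Ce(OH)₃(s) ⇌ Ce³⁺(aq) + 3 OH⁻(aq)
With molar solubility s: [Ce³⁺] = s, [OH⁻] = 3s.
Ksp = [Ce³⁺][OH⁻]^3 = s · (3s)^3 = 27s^4
Ksp = 27 × (6.1×10⁻⁶)^4 = 3.7×10⁻²⁰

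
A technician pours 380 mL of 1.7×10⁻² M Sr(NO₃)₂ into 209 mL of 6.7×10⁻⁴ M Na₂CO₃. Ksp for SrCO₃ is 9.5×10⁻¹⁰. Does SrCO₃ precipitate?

Yes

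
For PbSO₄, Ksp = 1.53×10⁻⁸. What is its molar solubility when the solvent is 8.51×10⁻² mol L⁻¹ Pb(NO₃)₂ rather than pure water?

PbSO₄(s) ⇌ Pb²⁺(aq) + SO₄²⁻(aq)
Let s be the solubility of PbSO₄ here. The common ion gives [Pb²⁺] ≈ 8.51×10⁻² mol L⁻¹, and [SO₄²⁻] = s.
Ksp = [Pb²⁺][SO₄²⁻] = (8.51×10⁻²)s
s = 1.53×10⁻⁸ / (8.51×10⁻²) = 1.80×10⁻⁷
s = 1.80×10⁻⁷ mol L⁻¹

1.80×10⁻⁷ M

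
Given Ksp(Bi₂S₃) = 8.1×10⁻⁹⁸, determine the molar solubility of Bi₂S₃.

Bi₂S₃(s) ⇌ 2 Bi³⁺(aq) + 3 S²⁻(aq)
For each mole of Bi₂S₃ that dissolves per liter, [Bi³⁺] = 2s and [S²⁻] = 3s; let s denote this solubility.
Ksp = [Bi³⁺]^2[S²⁻]^3 = (2s)^2 · (3s)^3 = 108s^5
108s^5 = 8.1×10⁻⁹⁸  ⇒  s^5 = 7.5×10⁻¹⁰⁰
Taking the 5th root, s = 1.5×10⁻²⁰ M.

1.5×10⁻²⁰ M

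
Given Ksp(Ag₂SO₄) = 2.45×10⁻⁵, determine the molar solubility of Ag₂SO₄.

Ag₂SO₄(s) ⇌ 2 Ag⁺(aq) + SO₄²⁻(aq)
If s mol/L of Ag₂SO₄ dissolves, [Ag⁺] = 2s and [SO₄²⁻] = s.
Ksp = [Ag⁺]^2[SO₄²⁻] = (2s)^2 · s = 4s^3
4s^3 = 2.45×10⁻⁵  ⇒  s^3 = 6.13×10⁻⁶
s = (6.13×10⁻⁶)^(1/3) = 1.83×10⁻² mol/L

1.83×10⁻² M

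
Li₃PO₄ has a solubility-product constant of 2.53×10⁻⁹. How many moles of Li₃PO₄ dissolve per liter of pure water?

3.11×10⁻³ M

Li₃PO₄(s) ⇌ 3 Li⁺(aq) + PO₄³⁻(aq)
If s mol/L of Li₃PO₄ dissolves, [Li⁺] = 3s and [PO₄³⁻] = s.
Ksp = [Li⁺]^3[PO₄³⁻] = (3s)^3 · s = 27s^4
27s^4 = 2.53×10⁻⁹  ⇒  s^4 = 9.37×10⁻¹¹
Taking the 4th root, s = 3.11×10⁻³ mol L⁻¹.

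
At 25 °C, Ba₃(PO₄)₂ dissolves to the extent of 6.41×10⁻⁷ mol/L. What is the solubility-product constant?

Ksp = 1.17×10⁻²⁹

Ba₃(PO₄)₂(s) ⇌ 3 Ba²⁺(aq) + 2 PO₄³⁻(aq)
If s mol/L of Ba₃(PO₄)₂ dissolves, [Ba²⁺] = 3s and [PO₄³⁻] = 2s.
Ksp = [Ba²⁺]^3[PO₄³⁻]^2 = (3s)^3 · (2s)^2 = 108s^5
Ksp = 108 × (6.41×10⁻⁷)^5 = 1.17×10⁻²⁹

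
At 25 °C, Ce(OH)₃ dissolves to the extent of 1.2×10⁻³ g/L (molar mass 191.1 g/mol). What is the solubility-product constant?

Ksp = 4.2×10⁻²⁰

Molar solubility s = (1.2×10⁻³ g/L) / (191.1 g/mol) = 6.279×10⁻⁶ mol/L
Ce(OH)₃(s) ⇌ Ce³⁺(aq) + 3 OH⁻(aq)
If s mol/L of Ce(OH)₃ dissolves, [Ce³⁺] = s and [OH⁻] = 3s.
Ksp = [Ce³⁺][OH⁻]^3 = s · (3s)^3 = 27s^4
Ksp = 27 × (6.279×10⁻⁶)^4 = 4.2×10⁻²⁰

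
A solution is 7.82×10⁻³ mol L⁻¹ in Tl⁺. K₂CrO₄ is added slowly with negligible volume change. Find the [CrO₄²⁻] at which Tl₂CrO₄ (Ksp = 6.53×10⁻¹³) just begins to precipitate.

1.07×10⁻⁸ M

The threshold for precipitation is Q = Ksp.
Tl₂CrO₄(s) ⇌ 2 Tl⁺(aq) + CrO₄²⁻(aq)
Ksp = [Tl⁺]^2[CrO₄²⁻] = [CrO₄²⁻](7.82×10⁻³)^2
[CrO₄²⁻] = 6.53×10⁻¹³ / (7.82×10⁻³)^2 = 1.07×10⁻⁸
[CrO₄²⁻] = 1.07×10⁻⁸ mol L⁻¹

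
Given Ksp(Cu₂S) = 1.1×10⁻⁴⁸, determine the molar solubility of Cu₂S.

6.5×10⁻¹⁷ M

Cu₂S(s) ⇌ 2 Cu⁺(aq) + S²⁻(aq)
If s mol/L of Cu₂S dissolves, [Cu⁺] = 2s and [S²⁻] = s.
Ksp = [Cu⁺]^2[S²⁻] = (2s)^2 · s = 4s^3
4s^3 = 1.1×10⁻⁴⁸  ⇒  s^3 = 2.8×10⁻⁴⁹
s = (2.8×10⁻⁴⁹)^(1/3) = 6.5×10⁻¹⁷ mol L⁻¹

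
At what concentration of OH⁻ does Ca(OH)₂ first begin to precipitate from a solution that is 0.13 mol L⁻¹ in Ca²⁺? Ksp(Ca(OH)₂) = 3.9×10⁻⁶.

Precipitation begins when Q = Ksp.
Ca(OH)₂(s) ⇌ Ca²⁺(aq) + 2 OH⁻(aq)
Ksp = [Ca²⁺][OH⁻]^2 = [OH⁻]^2(0.13)
[OH⁻]^2 = 3.9×10⁻⁶ / (0.13) = 3.0×10⁻⁵
[OH⁻] = 5.5×10⁻³ mol L⁻¹

5.5×10⁻³ M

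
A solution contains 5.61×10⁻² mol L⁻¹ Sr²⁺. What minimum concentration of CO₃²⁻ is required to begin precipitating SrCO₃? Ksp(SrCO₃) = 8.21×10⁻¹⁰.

A salt starts to precipitate once the ion product Q reaches its Ksp.
SrCO₃(s) ⇌ Sr²⁺(aq) + CO₃²⁻(aq)
Ksp = [Sr²⁺][CO₃²⁻] = [CO₃²⁻](5.61×10⁻²)
[CO₃²⁻] = 8.21×10⁻¹⁰ / (5.61×10⁻²) = 1.46×10⁻⁸
[CO₃²⁻] = 1.46×10⁻⁸ mol L⁻¹

1.46×10⁻⁸ M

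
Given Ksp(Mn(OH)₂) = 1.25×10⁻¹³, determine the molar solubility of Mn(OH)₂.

3.15×10⁻⁵ M

Mn(OH)₂(s) ⇌ Mn²⁺(aq) + 2 OH⁻(aq)
If s mol/L of Mn(OH)₂ dissolves, [Mn²⁺] = s and [OH⁻] = 2s.
Ksp = [Mn²⁺][OH⁻]^2 = s · (2s)^2 = 4s^3
4s^3 = 1.25×10⁻¹³  ⇒  s^3 = 3.13×10⁻¹⁴
Taking the 3rd root, s = 3.15×10⁻⁵ mol L⁻¹.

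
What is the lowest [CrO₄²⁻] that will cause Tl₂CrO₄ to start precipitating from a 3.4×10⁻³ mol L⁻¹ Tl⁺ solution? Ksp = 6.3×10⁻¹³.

A salt starts to precipitate once the ion product Q reaches its Ksp.
Tl₂CrO₄(s) ⇌ 2 Tl⁺(aq) + CrO₄²⁻(aq)
Ksp = [Tl⁺]^2[CrO₄²⁻] = [CrO₄²⁻](3.4×10⁻³)^2
[CrO₄²⁻] = 6.3×10⁻¹³ / (3.4×10⁻³)^2 = 5.4×10⁻⁸
[CrO₄²⁻] = 5.4×10⁻⁸ mol L⁻¹

5.4×10⁻⁸ M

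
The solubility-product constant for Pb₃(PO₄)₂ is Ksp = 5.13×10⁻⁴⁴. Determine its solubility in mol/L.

8.62×10⁻¹⁰ M

Pb₃(PO₄)₂(s) ⇌ 3 Pb²⁺(aq) + 2 PO₄³⁻(aq)
With molar solubility s: [Pb²⁺] = 3s, [PO₄³⁻] = 2s.
Ksp = [Pb²⁺]^3[PO₄³⁻]^2 = (3s)^3 · (2s)^2 = 108s^5
108s^5 = 5.13×10⁻⁴⁴  ⇒  s^5 = 4.75×10⁻⁴⁶
s = 8.62×10⁻¹⁰ mol/L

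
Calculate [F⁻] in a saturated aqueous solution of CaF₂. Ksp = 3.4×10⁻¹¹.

CaF₂(s) ⇌ Ca²⁺(aq) + 2 F⁻(aq)
Let s be the molar solubility. Then [Ca²⁺] = s and [F⁻] = 2s.
Ksp = [Ca²⁺][F⁻]^2 = s · (2s)^2 = 4s^3 = 3.4×10⁻¹¹
s = 2.0×10⁻⁴ mol/L
[F⁻] = 2s = 4.1×10⁻⁴ mol/L

4.1×10⁻⁴ M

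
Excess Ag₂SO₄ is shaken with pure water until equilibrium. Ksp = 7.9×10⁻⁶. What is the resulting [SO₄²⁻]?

Ag₂SO₄(s) ⇌ 2 Ag⁺(aq) + SO₄²⁻(aq)
Let s be the molar solubility. Then [Ag⁺] = 2s and [SO₄²⁻] = s.
Ksp = [Ag⁺]^2[SO₄²⁻] = (2s)^2 · s = 4s^3 = 7.9×10⁻⁶
s = 1.3×10⁻² M
[SO₄²⁻] = s = 1.3×10⁻² M

1.3×10⁻² M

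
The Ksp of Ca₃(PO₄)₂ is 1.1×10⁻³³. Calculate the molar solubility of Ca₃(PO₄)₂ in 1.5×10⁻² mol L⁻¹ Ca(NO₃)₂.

Ca₃(PO₄)₂(s) ⇌ 3 Ca²⁺(aq) + 2 PO₄³⁻(aq)
The solution already contains Ca²⁺ at 1.5×10⁻² mol L⁻¹. Let s be the molar solubility of Ca₃(PO₄)₂.
[Ca²⁺] ≈ 1.5×10⁻² mol L⁻¹ (common ion dominates); [PO₄³⁻] = 2s.
Ksp = [Ca²⁺]^3[PO₄³⁻]^2 = (1.5×10⁻²)^3(2s)^2
(2s)^2 = 1.1×10⁻³³ / (1.5×10⁻²)^3 = 3.3×10⁻²⁸
s = 9.0×10⁻¹⁵ mol L⁻¹

9.0×10⁻¹⁵ M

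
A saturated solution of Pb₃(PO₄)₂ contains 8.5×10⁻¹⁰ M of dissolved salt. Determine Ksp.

Pb₃(PO₄)₂(s) ⇌ 3 Pb²⁺(aq) + 2 PO₄³⁻(aq)
Call the molar solubility s, so that [Pb²⁺] = 3s and [PO₄³⁻] = 2s.
Ksp = [Pb²⁺]^3[PO₄³⁻]^2 = (3s)^3 · (2s)^2 = 108s^5
Ksp = 108 × (8.5×10⁻¹⁰)^5 = 4.8×10⁻⁴⁴

Ksp = 4.8×10⁻⁴⁴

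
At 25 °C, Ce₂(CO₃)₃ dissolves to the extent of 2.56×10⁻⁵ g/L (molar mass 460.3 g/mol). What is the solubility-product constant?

Ksp = 5.75×10⁻³⁵

Molar solubility s = (2.56×10⁻⁵ g/L) / (460.3 g/mol) = 5.5616×10⁻⁸ mol/L
Ce₂(CO₃)₃(s) ⇌ 2 Ce³⁺(aq) + 3 CO₃²⁻(aq)
For each mole of Ce₂(CO₃)₃ that dissolves per liter, [Ce³⁺] = 2s and [CO₃²⁻] = 3s; let s denote this solubility.
Ksp = [Ce³⁺]^2[CO₃²⁻]^3 = (2s)^2 · (3s)^3 = 108s^5
Ksp = 108 × (5.5616×10⁻⁸)^5 = 5.75×10⁻³⁵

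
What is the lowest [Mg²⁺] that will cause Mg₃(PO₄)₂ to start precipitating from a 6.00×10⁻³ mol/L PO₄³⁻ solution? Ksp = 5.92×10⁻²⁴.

A salt starts to precipitate once the ion product Q reaches its Ksp.
Mg₃(PO₄)₂(s) ⇌ 3 Mg²⁺(aq) + 2 PO₄³⁻(aq)
Ksp = [Mg²⁺]^3[PO₄³⁻]^2 = [Mg²⁺]^3(6.00×10⁻³)^2
[Mg²⁺]^3 = 5.92×10⁻²⁴ / (6.00×10⁻³)^2 = 1.64×10⁻¹⁹
[Mg²⁺] = 5.48×10⁻⁷ mol/L

5.48×10⁻⁷ M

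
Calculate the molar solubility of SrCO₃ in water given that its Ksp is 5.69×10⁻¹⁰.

2.39×10⁻⁵ M

SrCO₃(s) ⇌ Sr²⁺(aq) + CO₃²⁻(aq)
Call the molar solubility s, so that [Sr²⁺] = s and [CO₃²⁻] = s.
Ksp = [Sr²⁺][CO₃²⁻] = s · s = s^2
s^2 = 5.69×10⁻¹⁰
s = 2.39×10⁻⁵ mol/L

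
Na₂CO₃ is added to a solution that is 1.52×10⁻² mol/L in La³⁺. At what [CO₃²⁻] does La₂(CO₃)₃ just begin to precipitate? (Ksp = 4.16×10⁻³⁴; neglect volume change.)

1.22×10⁻¹⁰ M

The threshold for precipitation is Q = Ksp.
La₂(CO₃)₃(s) ⇌ 2 La³⁺(aq) + 3 CO₃²⁻(aq)
Ksp = [La³⁺]^2[CO₃²⁻]^3 = [CO₃²⁻]^3(1.52×10⁻²)^2
[CO₃²⁻]^3 = 4.16×10⁻³⁴ / (1.52×10⁻²)^2 = 1.80×10⁻³⁰
[CO₃²⁻] = 1.22×10⁻¹⁰ mol/L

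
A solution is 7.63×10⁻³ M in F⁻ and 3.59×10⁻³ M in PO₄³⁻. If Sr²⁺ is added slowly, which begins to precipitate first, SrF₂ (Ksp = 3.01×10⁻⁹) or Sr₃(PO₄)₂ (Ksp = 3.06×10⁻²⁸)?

Each salt precipitates once Q = Ksp for that salt.
For SrF₂: [Sr²⁺] = (Ksp/[F⁻]^2) = 5.17×10⁻⁵ M
For Sr₃(PO₄)₂: [Sr²⁺] = (Ksp/[PO₄³⁻]^2)^(1/3) = 2.87×10⁻⁸ M
Sr₃(PO₄)₂ requires the lower [Sr²⁺], so it precipitates first.

Sr₃(PO₄)₂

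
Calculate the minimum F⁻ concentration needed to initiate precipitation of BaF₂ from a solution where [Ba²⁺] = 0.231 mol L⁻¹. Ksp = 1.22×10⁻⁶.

2.30×10⁻³ M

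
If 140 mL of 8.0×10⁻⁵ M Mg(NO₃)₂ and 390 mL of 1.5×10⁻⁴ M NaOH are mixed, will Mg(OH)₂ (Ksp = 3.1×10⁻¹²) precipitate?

No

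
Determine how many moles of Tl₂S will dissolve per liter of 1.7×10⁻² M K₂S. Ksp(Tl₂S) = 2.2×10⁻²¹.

Tl₂S(s) ⇌ 2 Tl⁺(aq) + S²⁻(aq)
S²⁻ is already present at 1.7×10⁻² M. If s mol/L of Tl₂S dissolves, [Tl⁺] = 2s while [S²⁻] ≈ 1.7×10⁻² M.
Ksp = [Tl⁺]^2[S²⁻] = (2s)^2(1.7×10⁻²)
(2s)^2 = 2.2×10⁻²¹ / (1.7×10⁻²) = 1.3×10⁻¹⁹
s = 1.8×10⁻¹⁰ M

1.8×10⁻¹⁰ M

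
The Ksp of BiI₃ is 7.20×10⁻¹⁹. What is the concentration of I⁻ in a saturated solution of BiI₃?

BiI₃(s) ⇌ Bi³⁺(aq) + 3 I⁻(aq)
Let s be the molar solubility. Then [Bi³⁺] = s and [I⁻] = 3s.
Ksp = [Bi³⁺][I⁻]^3 = s · (3s)^3 = 27s^4 = 7.20×10⁻¹⁹
s = 1.28×10⁻⁵ mol/L
[I⁻] = 3s = 3.83×10⁻⁵ mol/L

3.83×10⁻⁵ M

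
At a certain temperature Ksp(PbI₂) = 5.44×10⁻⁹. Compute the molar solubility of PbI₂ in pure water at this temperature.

1.11×10⁻³ M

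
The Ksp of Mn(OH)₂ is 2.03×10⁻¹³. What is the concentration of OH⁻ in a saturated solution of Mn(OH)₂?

7.40×10⁻⁵ M

Mn(OH)₂(s) ⇌ Mn²⁺(aq) + 2 OH⁻(aq)
Call the molar solubility s, so that [Mn²⁺] = s and [OH⁻] = 2s.
Ksp = [Mn²⁺][OH⁻]^2 = s · (2s)^2 = 4s^3 = 2.03×10⁻¹³
s = 3.70×10⁻⁵ M
[OH⁻] = 2s = 7.40×10⁻⁵ M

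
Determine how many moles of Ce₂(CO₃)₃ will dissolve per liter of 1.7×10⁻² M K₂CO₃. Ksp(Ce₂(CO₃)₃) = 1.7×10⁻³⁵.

Ce₂(CO₃)₃(s) ⇌ 2 Ce³⁺(aq) + 3 CO₃²⁻(aq)
Let s be the solubility of Ce₂(CO₃)₃ here. The common ion gives [CO₃²⁻] ≈ 1.7×10⁻² M, and [Ce³⁺] = 2s.
Ksp = [Ce³⁺]^2[CO₃²⁻]^3 = (2s)^2(1.7×10⁻²)^3
(2s)^2 = 1.7×10⁻³⁵ / (1.7×10⁻²)^3 = 3.5×10⁻³⁰
s = 9.3×10⁻¹⁶ M

9.3×10⁻¹⁶ M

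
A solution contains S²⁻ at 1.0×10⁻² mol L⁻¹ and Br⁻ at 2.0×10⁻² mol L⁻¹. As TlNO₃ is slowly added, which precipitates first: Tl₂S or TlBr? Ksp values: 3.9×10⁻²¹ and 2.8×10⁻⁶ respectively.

Tl₂S

The threshold for precipitation is Q = Ksp.
For Tl₂S: [Tl⁺] = (Ksp/[S²⁻])^(1/2) = 6.2×10⁻¹⁰ mol L⁻¹
For TlBr: [Tl⁺] = (Ksp/[Br⁻]) = 1.4×10⁻⁴ mol L⁻¹
Tl₂S requires the lower [Tl⁺], so it precipitates first.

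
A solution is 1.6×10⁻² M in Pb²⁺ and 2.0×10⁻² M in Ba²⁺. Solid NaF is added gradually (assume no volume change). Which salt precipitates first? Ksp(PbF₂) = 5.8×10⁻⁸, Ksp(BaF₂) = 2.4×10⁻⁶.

Each salt precipitates once Q = Ksp for that salt.
For PbF₂: [F⁻] = (Ksp/[Pb²⁺])^(1/2) = 1.9×10⁻³ M
For BaF₂: [F⁻] = (Ksp/[Ba²⁺])^(1/2) = 1.1×10⁻² M
The smaller threshold [F⁻] is reached first, so PbF₂ precipitates first.

PbF₂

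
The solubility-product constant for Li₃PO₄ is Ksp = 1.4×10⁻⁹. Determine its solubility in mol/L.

Li₃PO₄(s) ⇌ 3 Li⁺(aq) + PO₄³⁻(aq)
Let s be the molar solubility. Then [Li⁺] = 3s and [PO₄³⁻] = s.
Ksp = [Li⁺]^3[PO₄³⁻] = (3s)^3 · s = 27s^4
27s^4 = 1.4×10⁻⁹  ⇒  s^4 = 5.2×10⁻¹¹
s = 2.7×10⁻³ mol/L

2.7×10⁻³ M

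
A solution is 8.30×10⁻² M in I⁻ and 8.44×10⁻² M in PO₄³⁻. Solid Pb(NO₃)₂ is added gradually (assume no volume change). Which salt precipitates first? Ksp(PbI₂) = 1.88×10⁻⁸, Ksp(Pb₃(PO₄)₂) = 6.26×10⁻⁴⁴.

The threshold for precipitation is Q = Ksp.
For PbI₂: [Pb²⁺] = (Ksp/[I⁻]^2) = 2.73×10⁻⁶ M
For Pb₃(PO₄)₂: [Pb²⁺] = (Ksp/[PO₄³⁻]^2)^(1/3) = 2.06×10⁻¹⁴ M
The smaller threshold [Pb²⁺] is reached first, so Pb₃(PO₄)₂ precipitates first.

Pb₃(PO₄)₂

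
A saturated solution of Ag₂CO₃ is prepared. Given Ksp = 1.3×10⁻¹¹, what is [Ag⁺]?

Ag₂CO₃(s) ⇌ 2 Ag⁺(aq) + CO₃²⁻(aq)
For each mole of Ag₂CO₃ that dissolves per liter, [Ag⁺] = 2s and [CO₃²⁻] = s; let s denote this solubility.
Ksp = [Ag⁺]^2[CO₃²⁻] = (2s)^2 · s = 4s^3 = 1.3×10⁻¹¹
s = 1.5×10⁻⁴ M
[Ag⁺] = 2s = 3.0×10⁻⁴ M

3.0×10⁻⁴ M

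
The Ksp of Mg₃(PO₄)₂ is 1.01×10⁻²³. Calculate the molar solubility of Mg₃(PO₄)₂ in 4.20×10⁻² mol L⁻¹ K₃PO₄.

Mg₃(PO₄)₂(s) ⇌ 3 Mg²⁺(aq) + 2 PO₄³⁻(aq)
The solution already contains PO₄³⁻ at 4.20×10⁻² mol L⁻¹. Let s be the molar solubility of Mg₃(PO₄)₂.
[PO₄³⁻] ≈ 4.20×10⁻² mol L⁻¹ (common ion dominates); [Mg²⁺] = 3s.
Ksp = [Mg²⁺]^3[PO₄³⁻]^2 = (3s)^3(4.20×10⁻²)^2
(3s)^3 = 1.01×10⁻²³ / (4.20×10⁻²)^2 = 5.73×10⁻²¹
s = 5.96×10⁻⁸ mol L⁻¹

5.96×10⁻⁸ M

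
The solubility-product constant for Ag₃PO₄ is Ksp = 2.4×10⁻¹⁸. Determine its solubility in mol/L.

Ag₃PO₄(s) ⇌ 3 Ag⁺(aq) + PO₄³⁻(aq)
Call the molar solubility s, so that [Ag⁺] = 3s and [PO₄³⁻] = s.
Ksp = [Ag⁺]^3[PO₄³⁻] = (3s)^3 · s = 27s^4
27s^4 = 2.4×10⁻¹⁸  ⇒  s^4 = 8.9×10⁻²⁰
s = 1.7×10⁻⁵ mol/L

1.7×10⁻⁵ M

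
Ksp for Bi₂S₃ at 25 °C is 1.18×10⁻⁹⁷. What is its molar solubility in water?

Bi₂S₃(s) ⇌ 2 Bi³⁺(aq) + 3 S²⁻(aq)
Let s be the molar solubility. Then [Bi³⁺] = 2s and [S²⁻] = 3s.
Ksp = [Bi³⁺]^2[S²⁻]^3 = (2s)^2 · (3s)^3 = 108s^5
108s^5 = 1.18×10⁻⁹⁷  ⇒  s^5 = 1.09×10⁻⁹⁹
Taking the 5th root, s = 1.61×10⁻²⁰ mol/L.

1.61×10⁻²⁰ M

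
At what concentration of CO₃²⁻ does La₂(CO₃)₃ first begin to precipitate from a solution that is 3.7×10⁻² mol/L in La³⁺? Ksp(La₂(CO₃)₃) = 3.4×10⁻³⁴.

Precipitation of each salt begins when its ion product equals Ksp.
La₂(CO₃)₃(s) ⇌ 2 La³⁺(aq) + 3 CO₃²⁻(aq)
Ksp = [La³⁺]^2[CO₃²⁻]^3 = [CO₃²⁻]^3(3.7×10⁻²)^2
[CO₃²⁻]^3 = 3.4×10⁻³⁴ / (3.7×10⁻²)^2 = 2.5×10⁻³¹
[CO₃²⁻] = 6.3×10⁻¹¹ mol/L

6.3×10⁻¹¹ M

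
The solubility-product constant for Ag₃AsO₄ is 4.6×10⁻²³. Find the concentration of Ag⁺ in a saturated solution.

3.4×10⁻⁶ M

Ag₃AsO₄(s) ⇌ 3 Ag⁺(aq) + AsO₄³⁻(aq)
Call the molar solubility s, so that [Ag⁺] = 3s and [AsO₄³⁻] = s.
Ksp = [Ag⁺]^3[AsO₄³⁻] = (3s)^3 · s = 27s^4 = 4.6×10⁻²³
s = 1.1×10⁻⁶ mol/L
[Ag⁺] = 3s = 3.4×10⁻⁶ mol/L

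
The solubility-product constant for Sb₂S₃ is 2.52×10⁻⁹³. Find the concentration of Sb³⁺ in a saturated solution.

2.37×10⁻¹⁹ M

Sb₂S₃(s) ⇌ 2 Sb³⁺(aq) + 3 S²⁻(aq)
Let s be the molar solubility. Then [Sb³⁺] = 2s and [S²⁻] = 3s.
Ksp = [Sb³⁺]^2[S²⁻]^3 = (2s)^2 · (3s)^3 = 108s^5 = 2.52×10⁻⁹³
s = 1.18×10⁻¹⁹ mol L⁻¹
[Sb³⁺] = 2s = 2.37×10⁻¹⁹ mol L⁻¹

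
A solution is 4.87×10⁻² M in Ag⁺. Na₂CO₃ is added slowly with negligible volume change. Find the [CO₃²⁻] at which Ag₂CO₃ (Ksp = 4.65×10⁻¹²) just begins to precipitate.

1.96×10⁻⁹ M

Each salt precipitates once Q = Ksp for that salt.
Ag₂CO₃(s) ⇌ 2 Ag⁺(aq) + CO₃²⁻(aq)
Ksp = [Ag⁺]^2[CO₃²⁻] = [CO₃²⁻](4.87×10⁻²)^2
[CO₃²⁻] = 4.65×10⁻¹² / (4.87×10⁻²)^2 = 1.96×10⁻⁹
[CO₃²⁻] = 1.96×10⁻⁹ M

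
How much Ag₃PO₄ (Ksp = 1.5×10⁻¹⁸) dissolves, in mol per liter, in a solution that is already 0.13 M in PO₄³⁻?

7.5×10⁻⁷ M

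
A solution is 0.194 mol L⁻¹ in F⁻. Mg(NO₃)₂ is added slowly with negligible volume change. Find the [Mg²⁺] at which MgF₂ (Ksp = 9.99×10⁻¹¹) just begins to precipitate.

2.65×10⁻⁹ M

A salt starts to precipitate once the ion product Q reaches its Ksp.
MgF₂(s) ⇌ Mg²⁺(aq) + 2 F⁻(aq)
Ksp = [Mg²⁺][F⁻]^2 = [Mg²⁺](0.194)^2
[Mg²⁺] = 9.99×10⁻¹¹ / (0.194)^2 = 2.65×10⁻⁹
[Mg²⁺] = 2.65×10⁻⁹ mol L⁻¹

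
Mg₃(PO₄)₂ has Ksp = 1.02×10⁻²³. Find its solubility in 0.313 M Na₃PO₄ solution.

1.57×10⁻⁸ M

Mg₃(PO₄)₂(s) ⇌ 3 Mg²⁺(aq) + 2 PO₄³⁻(aq)
Let s be the solubility of Mg₃(PO₄)₂ here. The common ion gives [PO₄³⁻] ≈ 0.313 M, and [Mg²⁺] = 3s.
Ksp = [Mg²⁺]^3[PO₄³⁻]^2 = (3s)^3(0.313)^2
(3s)^3 = 1.02×10⁻²³ / (0.313)^2 = 1.04×10⁻²²
s = 1.57×10⁻⁸ M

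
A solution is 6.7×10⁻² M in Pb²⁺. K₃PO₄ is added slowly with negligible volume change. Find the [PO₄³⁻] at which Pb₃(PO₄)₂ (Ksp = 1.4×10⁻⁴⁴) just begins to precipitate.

6.8×10⁻²¹ M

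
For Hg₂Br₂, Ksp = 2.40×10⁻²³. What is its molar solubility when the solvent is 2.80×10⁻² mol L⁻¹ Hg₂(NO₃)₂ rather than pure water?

Hg₂Br₂(s) ⇌ Hg₂²⁺(aq) + 2 Br⁻(aq)
Let s be the solubility of Hg₂Br₂ here. The common ion gives [Hg₂²⁺] ≈ 2.80×10⁻² mol L⁻¹, and [Br⁻] = 2s.
Ksp = [Hg₂²⁺][Br⁻]^2 = (2.80×10⁻²)(2s)^2
(2s)^2 = 2.40×10⁻²³ / (2.80×10⁻²) = 8.57×10⁻²²
s = 1.46×10⁻¹¹ mol L⁻¹

1.46×10⁻¹¹ M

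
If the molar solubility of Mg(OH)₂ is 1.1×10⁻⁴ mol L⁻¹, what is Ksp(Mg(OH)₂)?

Mg(OH)₂(s) ⇌ Mg²⁺(aq) + 2 OH⁻(aq)
If s mol/L of Mg(OH)₂ dissolves, [Mg²⁺] = s and [OH⁻] = 2s.
Ksp = [Mg²⁺][OH⁻]^2 = s · (2s)^2 = 4s^3
Ksp = 4 × (1.1×10⁻⁴)^3 = 5.3×10⁻¹²

Ksp = 5.3×10⁻¹²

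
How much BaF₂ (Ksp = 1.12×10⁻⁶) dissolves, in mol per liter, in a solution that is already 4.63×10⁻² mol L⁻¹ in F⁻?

5.22×10⁻⁴ M

BaF₂(s) ⇌ Ba²⁺(aq) + 2 F⁻(aq)
F⁻ is already present at 4.63×10⁻² mol L⁻¹. If s mol/L of BaF₂ dissolves, [Ba²⁺] = s while [F⁻] ≈ 4.63×10⁻² mol L⁻¹.
Ksp = [Ba²⁺][F⁻]^2 = s(4.63×10⁻²)^2
s = 1.12×10⁻⁶ / (4.63×10⁻²)^2 = 5.22×10⁻⁴
s = 5.22×10⁻⁴ mol L⁻¹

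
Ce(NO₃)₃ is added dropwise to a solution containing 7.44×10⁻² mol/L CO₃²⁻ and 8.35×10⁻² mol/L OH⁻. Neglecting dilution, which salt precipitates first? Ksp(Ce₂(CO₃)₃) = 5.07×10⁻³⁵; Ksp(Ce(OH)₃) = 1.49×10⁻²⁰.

Ce(OH)₃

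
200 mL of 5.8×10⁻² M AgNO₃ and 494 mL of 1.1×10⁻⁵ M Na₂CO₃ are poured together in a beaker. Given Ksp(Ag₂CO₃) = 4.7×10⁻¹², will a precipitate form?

Yes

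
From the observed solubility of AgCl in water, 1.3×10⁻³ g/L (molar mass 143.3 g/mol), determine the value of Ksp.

s = (1.3×10⁻³ g L⁻¹)/(143.3 g mol⁻¹) = 9.072×10⁻⁶ M
AgCl(s) ⇌ Ag⁺(aq) + Cl⁻(aq)
With molar solubility s: [Ag⁺] = s, [Cl⁻] = s.
Ksp = [Ag⁺][Cl⁻] = s · s = s^2
Ksp = (9.072×10⁻⁶)^2 = 8.2×10⁻¹¹

Ksp = 8.2×10⁻¹¹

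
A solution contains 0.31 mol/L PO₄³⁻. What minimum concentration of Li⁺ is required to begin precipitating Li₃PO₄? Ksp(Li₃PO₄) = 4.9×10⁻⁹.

2.5×10⁻³ M

Precipitation of each salt begins when its ion product equals Ksp.
Li₃PO₄(s) ⇌ 3 Li⁺(aq) + PO₄³⁻(aq)
Ksp = [Li⁺]^3[PO₄³⁻] = [Li⁺]^3(0.31)
[Li⁺]^3 = 4.9×10⁻⁹ / (0.31) = 1.6×10⁻⁸
[Li⁺] = 2.5×10⁻³ mol/L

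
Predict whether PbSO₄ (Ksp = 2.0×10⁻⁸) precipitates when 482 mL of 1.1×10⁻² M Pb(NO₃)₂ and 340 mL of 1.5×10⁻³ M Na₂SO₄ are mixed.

The combined volume is 822 mL.
[Pb²⁺] = (1.1×10⁻²)(482)/822 = 6.5×10⁻³ M
[SO₄²⁻] = (1.5×10⁻³)(340)/822 = 6.2×10⁻⁴ M
Q = [Pb²⁺][SO₄²⁻] = 4.0×10⁻⁶
Since Q (4.0×10⁻⁶) exceeds Ksp (2.0×10⁻⁸), PbSO₄ will precipitate.

Yes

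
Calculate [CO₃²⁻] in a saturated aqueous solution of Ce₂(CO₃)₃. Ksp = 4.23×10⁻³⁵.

1.57×10⁻⁷ M

Ce₂(CO₃)₃(s) ⇌ 2 Ce³⁺(aq) + 3 CO₃²⁻(aq)
If s mol/L of Ce₂(CO₃)₃ dissolves, [Ce³⁺] = 2s and [CO₃²⁻] = 3s.
Ksp = [Ce³⁺]^2[CO₃²⁻]^3 = (2s)^2 · (3s)^3 = 108s^5 = 4.23×10⁻³⁵
s = 5.23×10⁻⁸ M
[CO₃²⁻] = 3s = 1.57×10⁻⁷ M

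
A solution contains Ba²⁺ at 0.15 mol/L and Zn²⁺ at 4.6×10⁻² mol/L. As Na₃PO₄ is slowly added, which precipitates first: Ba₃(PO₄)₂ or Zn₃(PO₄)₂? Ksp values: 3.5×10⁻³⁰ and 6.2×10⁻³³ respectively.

Zn₃(PO₄)₂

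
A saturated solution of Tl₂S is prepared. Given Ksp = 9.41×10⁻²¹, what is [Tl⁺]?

Tl₂S(s) ⇌ 2 Tl⁺(aq) + S²⁻(aq)
If s mol/L of Tl₂S dissolves, [Tl⁺] = 2s and [S²⁻] = s.
Ksp = [Tl⁺]^2[S²⁻] = (2s)^2 · s = 4s^3 = 9.41×10⁻²¹
s = 1.33×10⁻⁷ mol/L
[Tl⁺] = 2s = 2.66×10⁻⁷ mol/L

2.66×10⁻⁷ M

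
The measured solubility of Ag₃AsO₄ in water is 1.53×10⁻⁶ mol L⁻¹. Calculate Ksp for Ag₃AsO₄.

Ag₃AsO₄(s) ⇌ 3 Ag⁺(aq) + AsO₄³⁻(aq)
If s mol/L of Ag₃AsO₄ dissolves, [Ag⁺] = 3s and [AsO₄³⁻] = s.
Ksp = [Ag⁺]^3[AsO₄³⁻] = (3s)^3 · s = 27s^4
Ksp = 27 × (1.53×10⁻⁶)^4 = 1.48×10⁻²²

Ksp = 1.48×10⁻²²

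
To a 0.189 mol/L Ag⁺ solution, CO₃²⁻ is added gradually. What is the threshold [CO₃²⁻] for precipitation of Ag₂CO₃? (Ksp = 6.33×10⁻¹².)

1.77×10⁻¹⁰ M

Precipitation of each salt begins when its ion product equals Ksp.
Ag₂CO₃(s) ⇌ 2 Ag⁺(aq) + CO₃²⁻(aq)
Ksp = [Ag⁺]^2[CO₃²⁻] = [CO₃²⁻](0.189)^2
[CO₃²⁻] = 6.33×10⁻¹² / (0.189)^2 = 1.77×10⁻¹⁰
[CO₃²⁻] = 1.77×10⁻¹⁰ mol/L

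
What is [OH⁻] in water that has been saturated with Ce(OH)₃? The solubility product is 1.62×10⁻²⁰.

1.48×10⁻⁵ M

Ce(OH)₃(s) ⇌ Ce³⁺(aq) + 3 OH⁻(aq)
Call the molar solubility s, so that [Ce³⁺] = s and [OH⁻] = 3s.
Ksp = [Ce³⁺][OH⁻]^3 = s · (3s)^3 = 27s^4 = 1.62×10⁻²⁰
s = 4.95×10⁻⁶ M
[OH⁻] = 3s = 1.48×10⁻⁵ M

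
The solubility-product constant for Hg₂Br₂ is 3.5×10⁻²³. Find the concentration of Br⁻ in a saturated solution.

Hg₂Br₂(s) ⇌ Hg₂²⁺(aq) + 2 Br⁻(aq)
With molar solubility s: [Hg₂²⁺] = s, [Br⁻] = 2s.
Ksp = [Hg₂²⁺][Br⁻]^2 = s · (2s)^2 = 4s^3 = 3.5×10⁻²³
s = 2.1×10⁻⁸ mol/L
[Br⁻] = 2s = 4.1×10⁻⁸ mol/L

4.1×10⁻⁸ M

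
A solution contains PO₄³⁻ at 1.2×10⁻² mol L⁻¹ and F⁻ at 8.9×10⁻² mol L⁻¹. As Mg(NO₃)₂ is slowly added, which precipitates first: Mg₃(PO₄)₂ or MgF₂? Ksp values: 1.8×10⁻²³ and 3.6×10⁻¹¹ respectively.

The threshold for precipitation is Q = Ksp.
For Mg₃(PO₄)₂: [Mg²⁺] = (Ksp/[PO₄³⁻]^2)^(1/3) = 5.0×10⁻⁷ mol L⁻¹
For MgF₂: [Mg²⁺] = (Ksp/[F⁻]^2) = 4.5×10⁻⁹ mol L⁻¹
Since MgF₂ needs less Mg²⁺ to reach saturation, it precipitates first.

MgF₂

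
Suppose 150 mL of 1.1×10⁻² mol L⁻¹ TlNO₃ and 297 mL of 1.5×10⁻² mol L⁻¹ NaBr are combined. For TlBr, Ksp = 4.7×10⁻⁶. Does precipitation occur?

Yes

After mixing, V = 150 mL + 297 mL = 447 mL.
[Tl⁺] = (1.1×10⁻²)(150)/447 = 3.7×10⁻³ mol L⁻¹
[Br⁻] = (1.5×10⁻²)(297)/447 = 1.0×10⁻² mol L⁻¹
Q = [Tl⁺][Br⁻] = 3.7×10⁻⁵
Because Q > Ksp (3.7×10⁻⁵ vs 4.7×10⁻⁶), a precipitate of TlBr forms.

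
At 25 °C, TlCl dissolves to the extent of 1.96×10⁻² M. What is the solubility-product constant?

Ksp = 3.84×10⁻⁴

TlCl(s) ⇌ Tl⁺(aq) + Cl⁻(aq)
For each mole of TlCl that dissolves per liter, [Tl⁺] = s and [Cl⁻] = s; let s denote this solubility.
Ksp = [Tl⁺][Cl⁻] = s · s = s^2
Ksp = (1.96×10⁻²)^2 = 3.84×10⁻⁴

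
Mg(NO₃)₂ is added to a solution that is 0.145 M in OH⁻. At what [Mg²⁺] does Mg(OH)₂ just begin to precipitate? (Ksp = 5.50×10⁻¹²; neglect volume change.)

The threshold for precipitation is Q = Ksp.
Mg(OH)₂(s) ⇌ Mg²⁺(aq) + 2 OH⁻(aq)
Ksp = [Mg²⁺][OH⁻]^2 = [Mg²⁺](0.145)^2
[Mg²⁺] = 5.50×10⁻¹² / (0.145)^2 = 2.62×10⁻¹⁰
[Mg²⁺] = 2.62×10⁻¹⁰ M

2.62×10⁻¹⁰ M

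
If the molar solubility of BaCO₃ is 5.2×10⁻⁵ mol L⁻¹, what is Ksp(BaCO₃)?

Ksp = 2.7×10⁻⁹

BaCO₃(s) ⇌ Ba²⁺(aq) + CO₃²⁻(aq)
If s mol/L of BaCO₃ dissolves, [Ba²⁺] = s and [CO₃²⁻] = s.
Ksp = [Ba²⁺][CO₃²⁻] = s · s = s^2
Ksp = (5.2×10⁻⁵)^2 = 2.7×10⁻⁹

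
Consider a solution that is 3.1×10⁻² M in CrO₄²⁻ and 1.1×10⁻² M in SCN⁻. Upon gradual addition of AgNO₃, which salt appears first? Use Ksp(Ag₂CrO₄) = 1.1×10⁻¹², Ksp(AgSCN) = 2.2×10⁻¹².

Precipitation of each salt begins when its ion product equals Ksp.
For Ag₂CrO₄: [Ag⁺] = (Ksp/[CrO₄²⁻])^(1/2) = 6.0×10⁻⁶ M
For AgSCN: [Ag⁺] = (Ksp/[SCN⁻]) = 2.0×10⁻¹⁰ M
The smaller threshold [Ag⁺] is reached first, so AgSCN precipitates first.

AgSCN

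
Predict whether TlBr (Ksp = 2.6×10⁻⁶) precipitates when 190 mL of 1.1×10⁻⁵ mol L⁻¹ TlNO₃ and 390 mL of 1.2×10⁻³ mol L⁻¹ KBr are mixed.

After mixing, V = 190 mL + 390 mL = 580 mL.
[Tl⁺] = (1.1×10⁻⁵)(190)/580 = 3.6×10⁻⁶ mol L⁻¹
[Br⁻] = (1.2×10⁻³)(390)/580 = 8.1×10⁻⁴ mol L⁻¹
Q = [Tl⁺][Br⁻] = 2.9×10⁻⁹
Since Q (2.9×10⁻⁹) is less than Ksp (2.6×10⁻⁶), no TlBr precipitates.

No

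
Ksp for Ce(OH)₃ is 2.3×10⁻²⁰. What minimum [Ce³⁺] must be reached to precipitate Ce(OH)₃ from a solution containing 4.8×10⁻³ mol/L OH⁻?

2.1×10⁻¹³ M

Each salt precipitates once Q = Ksp for that salt.
Ce(OH)₃(s) ⇌ Ce³⁺(aq) + 3 OH⁻(aq)
Ksp = [Ce³⁺][OH⁻]^3 = [Ce³⁺](4.8×10⁻³)^3
[Ce³⁺] = 2.3×10⁻²⁰ / (4.8×10⁻³)^3 = 2.1×10⁻¹³
[Ce³⁺] = 2.1×10⁻¹³ mol/L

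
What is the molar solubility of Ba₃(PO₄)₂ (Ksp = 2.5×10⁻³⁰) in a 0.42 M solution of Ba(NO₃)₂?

Ba₃(PO₄)₂(s) ⇌ 3 Ba²⁺(aq) + 2 PO₄³⁻(aq)
With Ba²⁺ already at 0.42 M and s small, take [Ba²⁺] ≈ 0.42 M and [PO₄³⁻] = 2s.
Ksp = [Ba²⁺]^3[PO₄³⁻]^2 = (0.42)^3(2s)^2
(2s)^2 = 2.5×10⁻³⁰ / (0.42)^3 = 3.4×10⁻²⁹
s = 2.9×10⁻¹⁵ M

2.9×10⁻¹⁵ M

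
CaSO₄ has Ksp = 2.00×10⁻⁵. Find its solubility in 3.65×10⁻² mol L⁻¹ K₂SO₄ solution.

CaSO₄(s) ⇌ Ca²⁺(aq) + SO₄²⁻(aq)
Let s be the solubility of CaSO₄ here. The common ion gives [SO₄²⁻] ≈ 3.65×10⁻² mol L⁻¹, and [Ca²⁺] = s.
Ksp = [Ca²⁺][SO₄²⁻] = s(3.65×10⁻²)
s = 2.00×10⁻⁵ / (3.65×10⁻²) = 5.48×10⁻⁴
s = 5.48×10⁻⁴ mol L⁻¹

5.48×10⁻⁴ M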